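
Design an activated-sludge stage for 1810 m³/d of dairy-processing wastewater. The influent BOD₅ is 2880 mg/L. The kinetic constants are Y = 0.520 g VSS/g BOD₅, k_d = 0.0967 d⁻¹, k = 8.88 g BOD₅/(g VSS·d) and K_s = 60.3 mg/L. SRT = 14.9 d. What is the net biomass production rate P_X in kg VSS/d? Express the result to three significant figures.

P_X ≈ 1110 kg VSS/d

From the Monod/SRT balance for a CMAS, S = K_s·(1+k_d θ_c)/[θ_c·(Y k − k_d) − 1] = 60.3 × (1 + 0.0967 × 14.9) / [14.9 × (0.520 × 8.88 − 0.0967) − 1] = 147.2 / 66.36 = 2.218 mg/L.
Y_obs = Y / (1 + k_d θ_c) = 0.520 / (1 + 0.0967 × 14.9) = 0.520 / 2.441 = 0.2130.
Q·(S₀ − S) = 1810 × (2880 − 2.22) × 10⁻³ = 5209 kg/d removed.
Net biomass production P_X = Y_obs × Q·(S₀ − S) = 0.2130 × 5209 = 1110 kg VSS/d.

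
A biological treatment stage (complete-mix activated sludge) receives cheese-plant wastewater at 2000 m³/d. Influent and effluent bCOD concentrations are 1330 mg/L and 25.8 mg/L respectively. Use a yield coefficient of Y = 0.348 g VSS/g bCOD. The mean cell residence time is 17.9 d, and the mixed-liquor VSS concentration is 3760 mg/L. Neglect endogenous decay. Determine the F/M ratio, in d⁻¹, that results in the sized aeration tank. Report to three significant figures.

Biomass mass balance (decay neglected): V·X = Y·Q·(S₀ − S)·θ_c, so V = 0.348 × 2000 × (1330 − 25.8) × 17.9 / 3760 = 4321 m³.
F/M = applied load / biomass = Q·S₀/(V·X) = 2000 × 1330 / (4321 × 3760) = 0.1637 d⁻¹.

F/M ≈ 0.164 d⁻¹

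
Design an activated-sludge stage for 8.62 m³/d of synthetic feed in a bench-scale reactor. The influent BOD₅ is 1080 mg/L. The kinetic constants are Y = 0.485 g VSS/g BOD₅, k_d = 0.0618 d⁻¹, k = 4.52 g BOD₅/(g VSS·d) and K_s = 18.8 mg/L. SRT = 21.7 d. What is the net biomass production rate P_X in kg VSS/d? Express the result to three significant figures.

P_X ≈ 1.93 kg VSS/d

From the Monod/SRT balance for a CMAS, S = K_s·(1+k_d θ_c)/[θ_c·(Y k − k_d) − 1] = 18.8 × (1 + 0.0618 × 21.7) / [21.7 × (0.485 × 4.52 − 0.0618) − 1] = 44.01 / 45.23 = 0.9731 mg/L.
The observed yield is Y_obs = Y/(1 + k_d·θ_c) = 0.485 / (1 + 0.0618 × 21.7) = 0.485 / 2.341 = 0.2072 g VSS per g BOD₅ removed.
Substrate removed = Q·(S₀ − S) = 8.62 m³/d × (1080 − 0.973) g/m³ = 9.3×10^3 g/d = 9.301 kg/d.
Biomass produced: P_X = Y_obs·Q·ΔS = 0.2072 × 9.301 ≈ 1.927 kg VSS/d.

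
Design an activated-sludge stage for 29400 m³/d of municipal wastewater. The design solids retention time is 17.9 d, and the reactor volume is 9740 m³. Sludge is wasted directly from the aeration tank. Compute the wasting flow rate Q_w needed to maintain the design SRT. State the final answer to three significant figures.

Q_w ≈ 544 m³/d

Wasting from the aeration tank: Q_w = V / θ_c = 9740 / 17.9 = 544.1 m³/d.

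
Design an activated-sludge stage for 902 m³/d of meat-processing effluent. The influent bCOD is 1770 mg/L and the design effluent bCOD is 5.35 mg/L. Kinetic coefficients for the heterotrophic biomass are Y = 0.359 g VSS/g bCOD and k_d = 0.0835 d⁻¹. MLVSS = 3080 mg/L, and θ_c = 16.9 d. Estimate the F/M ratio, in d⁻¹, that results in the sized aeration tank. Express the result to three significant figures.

Steady-state biomass mass balance: V·X·(1 + k_d·θ_c) = Y·Q·(S₀ − S)·θ_c, so V = 0.359 × 902 × (1770 − 5.35) × 16.9 / [3080 × (1 + 0.0835 × 16.9)] = 9.66×10^6 / 7426 = 1300 m³.
Food-to-microorganism ratio F/M = Q S₀ / (V X) = 902 × 1770 / (1300 × 3080) = 0.3986 d⁻¹.

F/M ≈ 0.399 d⁻¹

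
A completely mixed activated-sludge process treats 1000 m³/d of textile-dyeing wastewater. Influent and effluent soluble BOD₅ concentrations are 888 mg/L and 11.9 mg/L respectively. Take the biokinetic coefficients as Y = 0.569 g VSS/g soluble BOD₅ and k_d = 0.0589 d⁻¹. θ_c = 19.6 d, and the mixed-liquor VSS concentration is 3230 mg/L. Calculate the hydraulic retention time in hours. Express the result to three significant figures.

Rearranging the biomass balance for a CMAS with decay, V = Y·Q·ΔS·θ_c / [X·(1+k_d θ_c)] = 0.569 × 1000 × (888 − 11.9) × 19.6 / [3230 × (1 + 0.0589 × 19.6)] = 9.77×10^6 / 6959 = 1404 m³.
Hydraulic retention time τ = V/Q = 1404 / 1000 = 1.404 d = 33.70 h.

τ ≈ 33.7 h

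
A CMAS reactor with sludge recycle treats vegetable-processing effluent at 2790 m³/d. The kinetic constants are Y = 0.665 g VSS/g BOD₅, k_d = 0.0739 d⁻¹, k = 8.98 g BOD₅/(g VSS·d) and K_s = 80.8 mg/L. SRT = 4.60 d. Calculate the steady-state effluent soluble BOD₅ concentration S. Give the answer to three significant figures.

S ≈ 4.14 mg/L

For a completely mixed reactor with recycle the Lawrence–McCarty relation gives S = K_s·(1 + k_d·θ_c) / [θ_c·(Y·k − k_d) − 1] = 80.8 × (1 + 0.0739 × 4.60) / [4.60 × (0.665 × 8.98 − 0.0739) − 1] = 108.3 / 26.13 = 4.143 mg/L.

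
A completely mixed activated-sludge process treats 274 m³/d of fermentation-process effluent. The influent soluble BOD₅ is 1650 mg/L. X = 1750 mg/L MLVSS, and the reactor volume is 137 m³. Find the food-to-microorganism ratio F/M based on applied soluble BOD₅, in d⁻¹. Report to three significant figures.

F/M ≈ 1.89 d⁻¹

F/M = applied load / biomass = Q·S₀/(V·X) = 274 × 1650 / (137.0 × 1750) = 1.886 d⁻¹.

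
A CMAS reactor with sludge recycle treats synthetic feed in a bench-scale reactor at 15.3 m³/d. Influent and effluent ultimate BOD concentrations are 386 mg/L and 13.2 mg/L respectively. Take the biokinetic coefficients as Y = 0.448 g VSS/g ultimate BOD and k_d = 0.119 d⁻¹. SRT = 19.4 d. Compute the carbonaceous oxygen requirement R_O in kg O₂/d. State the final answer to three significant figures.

Observed yield with endogenous decay: Y_obs = Y / (1 + k_d·θ_c) = 0.448 / (1 + 0.119 × 19.4) = 0.448 / 3.309 = 0.1354 g VSS/g ultimate BOD.
Mass of ultimate BOD removed per day: Q(S₀ − S) = 15.3 × 372.8 g/m³ = 5.704 kg/d.
P_X = Y_obs·Q·(S₀ − S) = 0.1354 × 5.704 = 0.7723 kg VSS/d.
R_O = Q·ΔS − 1.42 P_X = 5.704 − 1.097 = 4.607 kg O₂/d.

R_O ≈ 4.61 kg O₂/d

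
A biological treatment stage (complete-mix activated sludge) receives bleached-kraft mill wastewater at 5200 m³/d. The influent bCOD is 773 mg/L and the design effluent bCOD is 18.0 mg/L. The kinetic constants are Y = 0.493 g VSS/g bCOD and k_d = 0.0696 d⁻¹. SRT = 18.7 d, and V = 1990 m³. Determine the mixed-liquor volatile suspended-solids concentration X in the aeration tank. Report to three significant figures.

From V·X·(1 + k_d·θ_c) = Y·Q·(S₀ − S)·θ_c: X = 0.493 × 5200 × (773 − 18.0) × 18.7 / [1990 × (1 + 0.0696 × 18.7)] = 7903 mg/L.

X ≈ 7900 mg/L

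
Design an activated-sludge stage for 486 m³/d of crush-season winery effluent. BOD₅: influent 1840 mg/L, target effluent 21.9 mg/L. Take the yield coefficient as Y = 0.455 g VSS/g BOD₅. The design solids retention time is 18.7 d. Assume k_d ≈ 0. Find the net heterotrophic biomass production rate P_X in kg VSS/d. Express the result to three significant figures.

P_X ≈ 402 kg VSS/d

With endogenous decay neglected, the observed yield equals the true yield: Y_obs = Y = 0.455 g VSS/g BOD₅.
Q·(S₀ − S) = 486 × (1840 − 21.9) × 10⁻³ = 883.6 kg/d removed.
So the net sludge growth is P_X = 0.4550 × 883.6 = 402.0 kg VSS/d.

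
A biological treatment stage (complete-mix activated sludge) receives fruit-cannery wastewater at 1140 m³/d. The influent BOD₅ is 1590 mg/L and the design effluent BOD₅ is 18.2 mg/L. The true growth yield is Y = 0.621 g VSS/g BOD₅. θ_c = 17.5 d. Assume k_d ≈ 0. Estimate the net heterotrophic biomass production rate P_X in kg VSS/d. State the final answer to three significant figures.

P_X ≈ 1110 kg VSS/d

No decay correction is needed, so Y_obs = Y = 0.621.
ΔS = 1590 − 18.2 = 1572 mg/L, so the substrate removal rate is 1140 × 1572/1000 = 1792 kg BOD₅/d.
P_X = Y_obs · Q(S₀ − S) = 0.6210 × 1792 = 1113 kg VSS/d.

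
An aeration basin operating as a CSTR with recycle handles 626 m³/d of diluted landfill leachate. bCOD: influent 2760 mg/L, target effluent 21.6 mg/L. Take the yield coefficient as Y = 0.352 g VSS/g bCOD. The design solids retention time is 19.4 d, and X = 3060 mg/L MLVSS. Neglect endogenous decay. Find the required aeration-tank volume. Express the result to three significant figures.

V ≈ 3830 m³

V·X = Y·Q·ΔS·θ_c gives V = 0.352 × 626 × (2760 − 21.6) × 19.4 / 3060 = 3826 m³.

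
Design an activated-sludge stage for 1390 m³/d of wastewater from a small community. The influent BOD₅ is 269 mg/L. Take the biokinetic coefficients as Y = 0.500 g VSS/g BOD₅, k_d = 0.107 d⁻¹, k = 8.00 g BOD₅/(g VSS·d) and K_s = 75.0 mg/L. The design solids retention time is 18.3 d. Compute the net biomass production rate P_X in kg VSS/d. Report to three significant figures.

For a completely mixed reactor with recycle the Lawrence–McCarty relation gives S = K_s·(1 + k_d·θ_c) / [θ_c·(Y·k − k_d) − 1] = 75.0 × (1 + 0.107 × 18.3) / [18.3 × (0.500 × 8.00 − 0.107) − 1] = 221.9 / 70.24 = 3.158 mg/L.
Observed yield with endogenous decay: Y_obs = Y / (1 + k_d·θ_c) = 0.500 / (1 + 0.107 × 18.3) = 0.500 / 2.958 = 0.1690 g VSS/g BOD₅.
Substrate removed = Q·(S₀ − S) = 1390 m³/d × (269 − 3.16) g/m³ = 3.7×10^5 g/d = 369.5 kg/d.
So the net sludge growth is P_X = 0.1690 × 369.5 = 62.46 kg VSS/d.

P_X ≈ 62.5 kg VSS/d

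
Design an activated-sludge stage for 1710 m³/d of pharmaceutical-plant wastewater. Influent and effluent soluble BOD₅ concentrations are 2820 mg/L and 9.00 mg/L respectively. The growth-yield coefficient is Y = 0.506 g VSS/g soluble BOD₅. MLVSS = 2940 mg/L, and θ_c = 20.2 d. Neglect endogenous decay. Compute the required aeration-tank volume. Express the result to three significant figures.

With k_d = 0 the design equation reduces to V = Y Q (S₀−S) θ_c / X = 0.506 × 1710 × (2820 − 9.00) × 20.2 / 2940 = 16711 m³.

V ≈ 16700 m³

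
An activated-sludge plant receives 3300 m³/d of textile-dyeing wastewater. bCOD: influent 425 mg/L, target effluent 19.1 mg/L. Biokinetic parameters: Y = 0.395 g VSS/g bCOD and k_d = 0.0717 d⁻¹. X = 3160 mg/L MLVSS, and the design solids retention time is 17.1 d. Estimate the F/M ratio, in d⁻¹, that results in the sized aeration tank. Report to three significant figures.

F/M ≈ 0.345 d⁻¹

Steady-state biomass mass balance: V·X·(1 + k_d·θ_c) = Y·Q·(S₀ − S)·θ_c, so V = 0.395 × 3300 × (425 − 19.1) × 17.1 / [3160 × (1 + 0.0717 × 17.1)] = 9.05×10^6 / 7034 = 1286 m³.
Food-to-microorganism ratio F/M = Q S₀ / (V X) = 3300 × 425 / (1286 × 3160) = 0.3451 d⁻¹.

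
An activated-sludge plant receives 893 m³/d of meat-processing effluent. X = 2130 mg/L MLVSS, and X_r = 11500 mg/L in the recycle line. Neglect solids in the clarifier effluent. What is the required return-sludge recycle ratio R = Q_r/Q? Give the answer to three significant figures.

Solids balance on the clarifier gives (1+R)X = R·X_r, so R = X/(X_r − X) = 2130 / (11500 − 2130) = 0.2273.

R ≈ 0.227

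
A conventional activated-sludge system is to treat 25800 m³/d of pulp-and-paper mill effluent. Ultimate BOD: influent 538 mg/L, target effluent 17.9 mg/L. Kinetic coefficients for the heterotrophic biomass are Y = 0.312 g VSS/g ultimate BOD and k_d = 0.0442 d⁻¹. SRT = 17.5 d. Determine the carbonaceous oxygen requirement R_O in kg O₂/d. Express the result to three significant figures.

The observed yield is Y_obs = Y/(1 + k_d·θ_c) = 0.312 / (1 + 0.0442 × 17.5) = 0.312 / 1.774 = 0.1759 g VSS per g ultimate BOD removed.
ΔS = 538 − 17.9 = 520.1 mg/L, so the substrate removal rate is 25800 × 520.1/1000 = 13419 kg ultimate BOD/d.
P_X = Y_obs·Q·(S₀ − S) = 0.1759 × 13419 = 2361 kg VSS/d.
R_O = Q·(S₀ − S) − 1.42·P_X = 13419 − 1.42 × 2361 = 10066 kg O₂/d.

R_O ≈ 10100 kg O₂/d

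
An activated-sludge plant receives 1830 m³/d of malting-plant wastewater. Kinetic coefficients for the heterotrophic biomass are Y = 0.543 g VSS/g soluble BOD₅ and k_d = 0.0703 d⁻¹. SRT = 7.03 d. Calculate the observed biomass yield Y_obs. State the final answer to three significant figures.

Y_obs ≈ 0.363 g VSS/g soluble BOD₅

Y_obs = Y / (1 + k_d θ_c) = 0.543 / (1 + 0.0703 × 7.03) = 0.543 / 1.494 = 0.3634.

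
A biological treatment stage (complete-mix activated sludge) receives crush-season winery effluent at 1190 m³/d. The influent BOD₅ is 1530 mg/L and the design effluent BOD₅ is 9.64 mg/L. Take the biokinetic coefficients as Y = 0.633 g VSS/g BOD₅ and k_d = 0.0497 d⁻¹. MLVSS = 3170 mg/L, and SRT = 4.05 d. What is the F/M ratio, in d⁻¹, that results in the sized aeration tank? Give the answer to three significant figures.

From the SRT design equation V = Y Q (S₀−S) θ_c / [X (1 + k_d θ_c)] = 0.633 × 1190 × (1530 − 9.64) × 4.05 / [3170 × (1 + 0.0497 × 4.05)] = 4.64×10^6 / 3808 = 1218 m³.
F/M = applied load / biomass = Q·S₀/(V·X) = 1190 × 1530 / (1218 × 3170) = 0.4716 d⁻¹.

F/M ≈ 0.472 d⁻¹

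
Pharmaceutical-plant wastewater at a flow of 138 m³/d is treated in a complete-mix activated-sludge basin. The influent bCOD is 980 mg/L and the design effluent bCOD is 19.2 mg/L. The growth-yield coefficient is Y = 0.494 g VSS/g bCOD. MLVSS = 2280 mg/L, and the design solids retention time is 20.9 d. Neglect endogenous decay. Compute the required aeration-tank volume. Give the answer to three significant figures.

V ≈ 600 m³

Biomass mass balance (decay neglected): V·X = Y·Q·(S₀ − S)·θ_c, so V = 0.494 × 138 × (980 − 19.2) × 20.9 / 2280 = 600.4 m³.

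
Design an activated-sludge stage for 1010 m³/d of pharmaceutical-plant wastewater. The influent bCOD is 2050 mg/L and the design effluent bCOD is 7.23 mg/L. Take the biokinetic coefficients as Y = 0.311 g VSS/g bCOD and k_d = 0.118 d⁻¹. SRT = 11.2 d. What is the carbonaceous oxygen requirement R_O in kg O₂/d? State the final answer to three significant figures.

R_O ≈ 1670 kg O₂/d

Observed yield with endogenous decay: Y_obs = Y / (1 + k_d·θ_c) = 0.311 / (1 + 0.118 × 11.2) = 0.311 / 2.322 = 0.1340 g VSS/g bCOD.
ΔS = 2050 − 7.23 = 2043 mg/L, so the substrate removal rate is 1010 × 2043/1000 = 2063 kg bCOD/d.
Biomass synthesised: P_X = Y_obs × 2063 = 276.4 kg VSS/d.
Carbonaceous O₂ demand = substrate oxidised − cell-mass equivalent = 2063 − 1.42 × 276.4 = 1671 kg O₂/d.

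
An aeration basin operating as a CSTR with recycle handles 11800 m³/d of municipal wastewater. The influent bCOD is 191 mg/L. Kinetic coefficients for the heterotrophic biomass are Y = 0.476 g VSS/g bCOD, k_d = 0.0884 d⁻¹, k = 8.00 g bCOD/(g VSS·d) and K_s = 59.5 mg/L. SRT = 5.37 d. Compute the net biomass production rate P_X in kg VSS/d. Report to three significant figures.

P_X ≈ 710 kg VSS/d

For a completely mixed reactor with recycle the Lawrence–McCarty relation gives S = K_s·(1 + k_d·θ_c) / [θ_c·(Y·k − k_d) − 1] = 59.5 × (1 + 0.0884 × 5.37) / [5.37 × (0.476 × 8.00 − 0.0884) − 1] = 87.75 / 18.97 = 4.624 mg/L.
Correct the yield for decay: Y_obs = Y/(1 + k_d θ_c) = 0.476 / (1 + 0.0884 × 5.37) = 0.476 / 1.475 = 0.3228.
Mass of bCOD removed per day: Q(S₀ − S) = 11800 × 186.4 g/m³ = 2199 kg/d.
Biomass produced: P_X = Y_obs·Q·ΔS = 0.3228 × 2199 ≈ 709.9 kg VSS/d.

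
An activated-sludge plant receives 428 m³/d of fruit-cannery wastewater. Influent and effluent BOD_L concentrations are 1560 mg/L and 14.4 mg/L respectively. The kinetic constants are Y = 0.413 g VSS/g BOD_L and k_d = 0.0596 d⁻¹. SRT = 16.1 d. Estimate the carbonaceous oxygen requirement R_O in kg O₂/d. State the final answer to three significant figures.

Y_obs = Y / (1 + k_d θ_c) = 0.413 / (1 + 0.0596 × 16.1) = 0.413 / 1.960 = 0.2108.
Substrate removed = Q·(S₀ − S) = 428 m³/d × (1560 − 14.4) g/m³ = 6.62×10^5 g/d = 661.5 kg/d.
Net sludge production P_X = 0.2108 × 661.5 = 139.4 kg VSS/d.
R_O = Q·ΔS − 1.42 P_X = 661.5 − 198.0 = 463.5 kg O₂/d.

R_O ≈ 464 kg O₂/d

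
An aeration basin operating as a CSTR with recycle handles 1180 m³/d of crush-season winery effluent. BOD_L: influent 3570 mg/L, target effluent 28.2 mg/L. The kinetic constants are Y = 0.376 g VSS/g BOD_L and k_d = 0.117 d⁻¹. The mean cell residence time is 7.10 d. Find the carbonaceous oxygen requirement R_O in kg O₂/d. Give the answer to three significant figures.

Correct the yield for decay: Y_obs = Y/(1 + k_d θ_c) = 0.376 / (1 + 0.117 × 7.10) = 0.376 / 1.831 = 0.2054.
Mass of BOD_L removed per day: Q(S₀ − S) = 1180 × 3542 g/m³ = 4179 kg/d.
Net sludge production P_X = 0.2054 × 4179 = 858.4 kg VSS/d.
Carbonaceous O₂ demand = substrate oxidised − cell-mass equivalent = 4179 − 1.42 × 858.4 = 2960 kg O₂/d.

R_O ≈ 2960 kg O₂/d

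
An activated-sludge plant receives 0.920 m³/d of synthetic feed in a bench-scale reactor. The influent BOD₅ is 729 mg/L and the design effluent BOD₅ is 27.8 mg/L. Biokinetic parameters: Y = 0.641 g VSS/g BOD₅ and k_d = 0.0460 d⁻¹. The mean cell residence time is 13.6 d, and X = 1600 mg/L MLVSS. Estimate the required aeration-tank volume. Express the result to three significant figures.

Rearranging the biomass balance for a CMAS with decay, V = Y·Q·ΔS·θ_c / [X·(1+k_d θ_c)] = 0.641 × 0.920 × (729 − 27.8) × 13.6 / [1600 × (1 + 0.0460 × 13.6)] = 5.62×10^3 / 2601 = 2.162 m³.

V ≈ 2.16 m³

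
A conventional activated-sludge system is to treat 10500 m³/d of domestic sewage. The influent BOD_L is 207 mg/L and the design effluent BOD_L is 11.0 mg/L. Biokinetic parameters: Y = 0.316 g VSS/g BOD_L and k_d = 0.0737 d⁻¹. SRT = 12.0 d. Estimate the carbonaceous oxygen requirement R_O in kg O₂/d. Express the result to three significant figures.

R_O ≈ 1570 kg O₂/d

Observed yield with endogenous decay: Y_obs = Y / (1 + k_d·θ_c) = 0.316 / (1 + 0.0737 × 12.0) = 0.316 / 1.884 = 0.1677 g VSS/g BOD_L.
Mass of BOD_L removed per day: Q(S₀ − S) = 10500 × 196.0 g/m³ = 2058 kg/d.
Net sludge production P_X = 0.1677 × 2058 = 345.1 kg VSS/d.
R_O = Q·(S₀ − S) − 1.42·P_X = 2058 − 1.42 × 345.1 = 1568 kg O₂/d.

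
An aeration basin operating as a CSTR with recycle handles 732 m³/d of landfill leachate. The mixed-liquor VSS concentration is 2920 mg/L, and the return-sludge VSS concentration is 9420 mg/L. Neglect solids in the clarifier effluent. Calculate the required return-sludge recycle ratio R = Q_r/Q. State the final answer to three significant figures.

Mass balance around the secondary clarifier (neglecting effluent solids): R = X / (X_r − X) = 2920 / (9420 − 2920) = 0.4492.

R ≈ 0.449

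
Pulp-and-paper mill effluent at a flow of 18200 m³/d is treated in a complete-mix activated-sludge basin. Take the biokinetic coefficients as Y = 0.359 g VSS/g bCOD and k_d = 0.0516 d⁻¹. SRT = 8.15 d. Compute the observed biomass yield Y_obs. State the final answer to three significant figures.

Correct the yield for decay: Y_obs = Y/(1 + k_d θ_c) = 0.359 / (1 + 0.0516 × 8.15) = 0.359 / 1.421 = 0.2527.

Y_obs ≈ 0.253 g VSS/g bCOD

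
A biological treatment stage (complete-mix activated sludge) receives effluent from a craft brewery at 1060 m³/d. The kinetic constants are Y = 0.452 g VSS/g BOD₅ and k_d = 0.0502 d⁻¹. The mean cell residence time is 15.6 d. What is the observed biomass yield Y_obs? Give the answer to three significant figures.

Y_obs = Y / (1 + k_d θ_c) = 0.452 / (1 + 0.0502 × 15.6) = 0.452 / 1.783 = 0.2535.

Y_obs ≈ 0.253 g VSS/g BOD₅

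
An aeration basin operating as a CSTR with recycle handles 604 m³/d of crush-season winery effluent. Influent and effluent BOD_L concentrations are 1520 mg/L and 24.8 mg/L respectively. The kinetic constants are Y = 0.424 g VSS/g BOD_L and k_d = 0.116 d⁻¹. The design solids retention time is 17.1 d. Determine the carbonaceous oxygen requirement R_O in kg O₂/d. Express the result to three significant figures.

The observed yield is Y_obs = Y/(1 + k_d·θ_c) = 0.424 / (1 + 0.116 × 17.1) = 0.424 / 2.984 = 0.1421 g VSS per g BOD_L removed.
Mass of BOD_L removed per day: Q(S₀ − S) = 604 × 1495 g/m³ = 903.1 kg/d.
P_X = Y_obs·Q·(S₀ − S) = 0.1421 × 903.1 = 128.3 kg VSS/d.
R_O = Q·(S₀ − S) − 1.42·P_X = 903.1 − 1.42 × 128.3 = 720.9 kg O₂/d.

R_O ≈ 721 kg O₂/d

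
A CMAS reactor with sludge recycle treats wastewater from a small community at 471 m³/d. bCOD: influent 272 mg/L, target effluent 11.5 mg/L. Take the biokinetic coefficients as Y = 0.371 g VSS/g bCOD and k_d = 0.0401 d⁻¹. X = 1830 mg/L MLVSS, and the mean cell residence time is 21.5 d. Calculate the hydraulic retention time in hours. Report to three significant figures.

Steady-state biomass mass balance: V·X·(1 + k_d·θ_c) = Y·Q·(S₀ − S)·θ_c, so V = 0.371 × 471 × (272 − 11.5) × 21.5 / [1830 × (1 + 0.0401 × 21.5)] = 9.79×10^5 / 3408 = 287.2 m³.
τ = V/Q = 287.2/471 = 0.6098 d, or 14.63 h.

τ ≈ 14.6 h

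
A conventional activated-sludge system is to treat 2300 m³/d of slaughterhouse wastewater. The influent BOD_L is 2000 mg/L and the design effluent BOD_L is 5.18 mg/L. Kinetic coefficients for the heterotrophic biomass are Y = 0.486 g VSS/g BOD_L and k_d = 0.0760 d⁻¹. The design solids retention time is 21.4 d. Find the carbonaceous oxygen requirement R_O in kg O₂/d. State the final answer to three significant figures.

R_O ≈ 3380 kg O₂/d

Observed yield with endogenous decay: Y_obs = Y / (1 + k_d·θ_c) = 0.486 / (1 + 0.0760 × 21.4) = 0.486 / 2.626 = 0.1850 g VSS/g BOD_L.
Mass of BOD_L removed per day: Q(S₀ − S) = 2300 × 1995 g/m³ = 4588 kg/d.
Biomass synthesised: P_X = Y_obs × 4588 = 849.0 kg VSS/d.
R_O = Q·ΔS − 1.42 P_X = 4588 − 1206 = 3383 kg O₂/d.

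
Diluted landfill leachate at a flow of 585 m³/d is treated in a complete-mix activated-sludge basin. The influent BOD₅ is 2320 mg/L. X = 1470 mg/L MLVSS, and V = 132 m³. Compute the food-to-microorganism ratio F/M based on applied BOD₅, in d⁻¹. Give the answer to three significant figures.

Food-to-microorganism ratio F/M = Q S₀ / (V X) = 585 × 2320 / (132.0 × 1470) = 6.994 d⁻¹.

F/M ≈ 6.99 d⁻¹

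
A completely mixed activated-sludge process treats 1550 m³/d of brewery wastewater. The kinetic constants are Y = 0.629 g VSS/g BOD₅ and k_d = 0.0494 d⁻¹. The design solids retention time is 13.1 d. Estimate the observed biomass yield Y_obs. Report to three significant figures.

Y_obs ≈ 0.382 g VSS/g BOD₅

Correct the yield for decay: Y_obs = Y/(1 + k_d θ_c) = 0.629 / (1 + 0.0494 × 13.1) = 0.629 / 1.647 = 0.3819.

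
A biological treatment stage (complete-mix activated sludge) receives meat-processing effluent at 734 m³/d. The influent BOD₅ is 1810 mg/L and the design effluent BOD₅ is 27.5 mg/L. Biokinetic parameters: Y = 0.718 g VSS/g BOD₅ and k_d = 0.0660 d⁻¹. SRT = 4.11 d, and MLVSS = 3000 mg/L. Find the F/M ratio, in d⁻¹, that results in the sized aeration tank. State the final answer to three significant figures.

F/M ≈ 0.437 d⁻¹

Steady-state biomass mass balance: V·X·(1 + k_d·θ_c) = Y·Q·(S₀ − S)·θ_c, so V = 0.718 × 734 × (1810 − 27.5) × 4.11 / [3000 × (1 + 0.0660 × 4.11)] = 3.86×10^6 / 3814 = 1012 m³.
F/M = Q·S₀ / (V·X) = 734 × 1810 / (1012 × 3000) = 0.4374 g BOD₅·(g VSS·d)⁻¹.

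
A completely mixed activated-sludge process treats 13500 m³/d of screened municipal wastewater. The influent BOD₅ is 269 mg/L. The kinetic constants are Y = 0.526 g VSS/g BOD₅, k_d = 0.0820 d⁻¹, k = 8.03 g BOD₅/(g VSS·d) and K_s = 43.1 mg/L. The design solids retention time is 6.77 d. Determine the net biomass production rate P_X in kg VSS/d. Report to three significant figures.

Effluent substrate depends only on kinetics and SRT: S = K_s(1 + k_d θ_c) / [θ_c(Yk − k_d) − 1] = 43.1 × (1 + 0.0820 × 6.77) / [6.77 × (0.526 × 8.03 − 0.0820) − 1] = 67.03 / 27.04 = 2.479 mg/L.
Observed yield with endogenous decay: Y_obs = Y / (1 + k_d·θ_c) = 0.526 / (1 + 0.0820 × 6.77) = 0.526 / 1.555 = 0.3382 g VSS/g BOD₅.
Mass of BOD₅ removed per day: Q(S₀ − S) = 13500 × 266.5 g/m³ = 3598 kg/d.
Net biomass production P_X = Y_obs × Q·(S₀ − S) = 0.3382 × 3598 = 1217 kg VSS/d.

P_X ≈ 1220 kg VSS/d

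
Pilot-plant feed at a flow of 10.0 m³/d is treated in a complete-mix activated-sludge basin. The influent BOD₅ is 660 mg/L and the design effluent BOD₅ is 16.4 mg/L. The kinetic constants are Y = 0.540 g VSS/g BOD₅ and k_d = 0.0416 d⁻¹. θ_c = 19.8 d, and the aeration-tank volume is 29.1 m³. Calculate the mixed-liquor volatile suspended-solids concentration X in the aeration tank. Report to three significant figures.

Solving the biomass balance for X: X = Y Q (S₀−S) θ_c / [V (1+k_d θ_c)] = 0.540 × 10.0 × (660 − 16.4) × 19.8 / [29.1 × (1 + 0.0416 × 19.8)] = 1297 mg/L.

X ≈ 1300 mg/L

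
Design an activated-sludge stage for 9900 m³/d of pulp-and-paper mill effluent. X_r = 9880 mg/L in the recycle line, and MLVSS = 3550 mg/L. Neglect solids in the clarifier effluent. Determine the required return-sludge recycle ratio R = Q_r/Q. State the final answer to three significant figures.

Mass balance around the secondary clarifier (neglecting effluent solids): R = X / (X_r − X) = 3550 / (9880 − 3550) = 0.5608.

R ≈ 0.561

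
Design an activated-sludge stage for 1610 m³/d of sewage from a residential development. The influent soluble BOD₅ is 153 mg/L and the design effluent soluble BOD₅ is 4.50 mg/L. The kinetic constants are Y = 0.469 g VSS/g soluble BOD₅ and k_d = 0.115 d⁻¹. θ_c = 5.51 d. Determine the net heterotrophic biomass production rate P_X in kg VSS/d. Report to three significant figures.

P_X ≈ 68.6 kg VSS/d

The observed yield is Y_obs = Y/(1 + k_d·θ_c) = 0.469 / (1 + 0.115 × 5.51) = 0.469 / 1.634 = 0.2871 g VSS per g soluble BOD₅ removed.
Substrate removed = Q·(S₀ − S) = 1610 m³/d × (153 − 4.50) g/m³ = 2.39×10^5 g/d = 239.1 kg/d.
So the net sludge growth is P_X = 0.2871 × 239.1 = 68.64 kg VSS/d.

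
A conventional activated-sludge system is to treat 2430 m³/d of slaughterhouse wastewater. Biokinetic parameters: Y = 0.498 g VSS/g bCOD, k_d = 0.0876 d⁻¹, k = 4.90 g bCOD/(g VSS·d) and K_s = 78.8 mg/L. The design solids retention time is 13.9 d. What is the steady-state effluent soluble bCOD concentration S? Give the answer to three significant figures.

Effluent substrate depends only on kinetics and SRT: S = K_s(1 + k_d θ_c) / [θ_c(Yk − k_d) − 1] = 78.8 × (1 + 0.0876 × 13.9) / [13.9 × (0.498 × 4.90 − 0.0876) − 1] = 174.8 / 31.70 = 5.512 mg/L.

S ≈ 5.51 mg/L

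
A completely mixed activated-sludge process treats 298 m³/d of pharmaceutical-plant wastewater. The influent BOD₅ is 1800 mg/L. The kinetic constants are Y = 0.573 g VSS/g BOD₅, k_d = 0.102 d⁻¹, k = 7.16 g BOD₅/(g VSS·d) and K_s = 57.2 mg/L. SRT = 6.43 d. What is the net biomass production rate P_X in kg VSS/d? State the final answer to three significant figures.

Effluent substrate depends only on kinetics and SRT: S = K_s(1 + k_d θ_c) / [θ_c(Yk − k_d) − 1] = 57.2 × (1 + 0.102 × 6.43) / [6.43 × (0.573 × 7.16 − 0.102) − 1] = 94.72 / 24.72 = 3.831 mg/L.
The observed yield is Y_obs = Y/(1 + k_d·θ_c) = 0.573 / (1 + 0.102 × 6.43) = 0.573 / 1.656 = 0.3460 g VSS per g BOD₅ removed.
Mass of BOD₅ removed per day: Q(S₀ − S) = 298 × 1796 g/m³ = 535.3 kg/d.
P_X = Y_obs · Q(S₀ − S) = 0.3460 × 535.3 = 185.2 kg VSS/d.

P_X ≈ 185 kg VSS/d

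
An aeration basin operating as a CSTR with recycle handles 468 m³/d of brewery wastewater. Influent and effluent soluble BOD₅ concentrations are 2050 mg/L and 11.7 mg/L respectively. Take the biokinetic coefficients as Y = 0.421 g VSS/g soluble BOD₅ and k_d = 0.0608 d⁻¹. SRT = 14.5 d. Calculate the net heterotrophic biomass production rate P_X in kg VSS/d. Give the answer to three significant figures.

P_X ≈ 213 kg VSS/d

Observed yield with endogenous decay: Y_obs = Y / (1 + k_d·θ_c) = 0.421 / (1 + 0.0608 × 14.5) = 0.421 / 1.882 = 0.2237 g VSS/g soluble BOD₅.
ΔS = 2050 − 11.7 = 2038 mg/L, so the substrate removal rate is 468 × 2038/1000 = 953.9 kg soluble BOD₅/d.
Biomass produced: P_X = Y_obs·Q·ΔS = 0.2237 × 953.9 ≈ 213.4 kg VSS/d.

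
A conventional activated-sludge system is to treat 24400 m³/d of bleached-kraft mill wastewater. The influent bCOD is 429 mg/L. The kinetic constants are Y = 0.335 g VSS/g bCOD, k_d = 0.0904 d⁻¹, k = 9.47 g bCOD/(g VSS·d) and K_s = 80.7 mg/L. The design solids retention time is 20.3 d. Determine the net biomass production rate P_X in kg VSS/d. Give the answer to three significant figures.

P_X ≈ 1230 kg VSS/d

For a completely mixed reactor with recycle the Lawrence–McCarty relation gives S = K_s·(1 + k_d·θ_c) / [θ_c·(Y·k − k_d) − 1] = 80.7 × (1 + 0.0904 × 20.3) / [20.3 × (0.335 × 9.47 − 0.0904) − 1] = 228.8 / 61.57 = 3.716 mg/L.
Y_obs = Y / (1 + k_d θ_c) = 0.335 / (1 + 0.0904 × 20.3) = 0.335 / 2.835 = 0.1182.
Q·(S₀ − S) = 24400 × (429 − 3.72) × 10⁻³ = 10377 kg/d removed.
P_X = Y_obs · Q(S₀ − S) = 0.1182 × 10377 = 1226 kg VSS/d.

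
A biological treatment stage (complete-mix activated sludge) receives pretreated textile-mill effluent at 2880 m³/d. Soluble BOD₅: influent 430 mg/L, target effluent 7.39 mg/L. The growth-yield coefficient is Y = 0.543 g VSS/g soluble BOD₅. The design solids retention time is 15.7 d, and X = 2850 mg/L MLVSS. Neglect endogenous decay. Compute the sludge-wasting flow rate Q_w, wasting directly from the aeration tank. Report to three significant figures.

Biomass mass balance (decay neglected): V·X = Y·Q·(S₀ − S)·θ_c, so V = 0.543 × 2880 × (430 − 7.39) × 15.7 / 2850 = 3641 m³.
With mixed-liquor wasting, θ_c = V/Q_w, so Q_w = V/θ_c = 3641/15.7 = 231.9 m³/d.

Q_w ≈ 232 m³/d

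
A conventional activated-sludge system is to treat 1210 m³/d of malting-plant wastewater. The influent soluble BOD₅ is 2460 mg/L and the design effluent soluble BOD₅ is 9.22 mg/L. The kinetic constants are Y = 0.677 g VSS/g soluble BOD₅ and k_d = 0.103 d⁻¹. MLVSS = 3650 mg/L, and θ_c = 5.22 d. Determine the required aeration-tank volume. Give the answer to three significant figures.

From the SRT design equation V = Y Q (S₀−S) θ_c / [X (1 + k_d θ_c)] = 0.677 × 1210 × (2460 − 9.22) × 5.22 / [3650 × (1 + 0.103 × 5.22)] = 1.05×10^7 / 5612 = 1867 m³.

V ≈ 1870 m³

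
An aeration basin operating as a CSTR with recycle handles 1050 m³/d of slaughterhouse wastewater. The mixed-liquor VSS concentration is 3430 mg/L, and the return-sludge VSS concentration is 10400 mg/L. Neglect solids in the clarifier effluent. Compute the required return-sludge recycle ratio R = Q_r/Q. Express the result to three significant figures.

R = Q_r/Q = X/(X_r − X) = 3430 / (10400 − 3430) = 0.4921.

R ≈ 0.492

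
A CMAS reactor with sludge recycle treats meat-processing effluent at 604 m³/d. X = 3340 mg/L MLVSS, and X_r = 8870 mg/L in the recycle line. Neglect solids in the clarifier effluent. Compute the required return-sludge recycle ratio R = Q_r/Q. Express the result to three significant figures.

Mass balance around the secondary clarifier (neglecting effluent solids): R = X / (X_r − X) = 3340 / (8870 − 3340) = 0.6040.

R ≈ 0.604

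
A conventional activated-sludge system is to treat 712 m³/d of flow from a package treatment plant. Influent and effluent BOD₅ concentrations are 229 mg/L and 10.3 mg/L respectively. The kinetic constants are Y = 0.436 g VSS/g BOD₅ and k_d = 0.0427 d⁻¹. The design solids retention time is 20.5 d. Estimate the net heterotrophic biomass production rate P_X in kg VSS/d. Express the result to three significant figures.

P_X ≈ 36.2 kg VSS/d

The observed yield is Y_obs = Y/(1 + k_d·θ_c) = 0.436 / (1 + 0.0427 × 20.5) = 0.436 / 1.875 = 0.2325 g VSS per g BOD₅ removed.
Mass of BOD₅ removed per day: Q(S₀ − S) = 712 × 218.7 g/m³ = 155.7 kg/d.
Net biomass production P_X = Y_obs × Q·(S₀ − S) = 0.2325 × 155.7 = 36.20 kg VSS/d.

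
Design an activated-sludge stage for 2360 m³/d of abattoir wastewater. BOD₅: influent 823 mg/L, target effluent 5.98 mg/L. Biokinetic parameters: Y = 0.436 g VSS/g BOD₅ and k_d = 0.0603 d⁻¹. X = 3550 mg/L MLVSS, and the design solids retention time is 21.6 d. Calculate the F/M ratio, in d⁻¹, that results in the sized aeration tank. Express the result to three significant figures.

F/M ≈ 0.246 d⁻¹

From the SRT design equation V = Y Q (S₀−S) θ_c / [X (1 + k_d θ_c)] = 0.436 × 2360 × (823 − 5.98) × 21.6 / [3550 × (1 + 0.0603 × 21.6)] = 1.82×10^7 / 8174 = 2222 m³.
F/M = applied load / biomass = Q·S₀/(V·X) = 2360 × 823 / (2222 × 3550) = 0.2463 d⁻¹.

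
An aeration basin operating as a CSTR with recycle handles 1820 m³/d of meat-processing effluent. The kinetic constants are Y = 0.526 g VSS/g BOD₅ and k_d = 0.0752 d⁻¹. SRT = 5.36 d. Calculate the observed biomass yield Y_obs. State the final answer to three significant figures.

Y_obs ≈ 0.375 g VSS/g BOD₅

Correct the yield for decay: Y_obs = Y/(1 + k_d θ_c) = 0.526 / (1 + 0.0752 × 5.36) = 0.526 / 1.403 = 0.3749.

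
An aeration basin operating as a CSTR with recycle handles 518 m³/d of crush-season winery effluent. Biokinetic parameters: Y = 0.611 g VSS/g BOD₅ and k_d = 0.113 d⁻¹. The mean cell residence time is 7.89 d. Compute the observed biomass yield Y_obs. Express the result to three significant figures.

The observed yield is Y_obs = Y/(1 + k_d·θ_c) = 0.611 / (1 + 0.113 × 7.89) = 0.611 / 1.892 = 0.3230 g VSS per g BOD₅ removed.

Y_obs ≈ 0.323 g VSS/g BOD₅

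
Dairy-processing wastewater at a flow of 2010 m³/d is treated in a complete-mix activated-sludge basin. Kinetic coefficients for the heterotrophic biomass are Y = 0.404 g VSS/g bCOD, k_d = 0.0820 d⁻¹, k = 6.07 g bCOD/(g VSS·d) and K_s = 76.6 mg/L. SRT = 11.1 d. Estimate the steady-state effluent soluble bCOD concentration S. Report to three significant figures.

S ≈ 5.78 mg/L

Effluent substrate depends only on kinetics and SRT: S = K_s(1 + k_d θ_c) / [θ_c(Yk − k_d) − 1] = 76.6 × (1 + 0.0820 × 11.1) / [11.1 × (0.404 × 6.07 − 0.0820) − 1] = 146.3 / 25.31 = 5.781 mg/L.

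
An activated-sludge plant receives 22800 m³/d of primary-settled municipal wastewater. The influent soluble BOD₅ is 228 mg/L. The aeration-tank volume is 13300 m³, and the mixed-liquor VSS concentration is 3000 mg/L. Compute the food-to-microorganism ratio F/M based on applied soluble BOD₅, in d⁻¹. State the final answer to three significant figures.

F/M = Q·S₀ / (V·X) = 22800 × 228 / (13300 × 3000) = 0.1303 g soluble BOD₅·(g VSS·d)⁻¹.

F/M ≈ 0.130 d⁻¹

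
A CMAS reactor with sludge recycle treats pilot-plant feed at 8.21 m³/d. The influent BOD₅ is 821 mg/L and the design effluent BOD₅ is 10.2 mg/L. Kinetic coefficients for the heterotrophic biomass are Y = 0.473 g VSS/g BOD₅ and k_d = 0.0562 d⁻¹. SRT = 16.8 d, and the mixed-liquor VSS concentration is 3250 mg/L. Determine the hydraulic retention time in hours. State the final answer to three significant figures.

From the SRT design equation V = Y Q (S₀−S) θ_c / [X (1 + k_d θ_c)] = 0.473 × 8.21 × (821 − 10.2) × 16.8 / [3250 × (1 + 0.0562 × 16.8)] = 5.29×10^4 / 6319 = 8.372 m³.
HRT = V/Q = 8.372 m³ / 8.21 m³·d⁻¹ = 1.020 d × 24 = 24.47 h.

τ ≈ 24.5 h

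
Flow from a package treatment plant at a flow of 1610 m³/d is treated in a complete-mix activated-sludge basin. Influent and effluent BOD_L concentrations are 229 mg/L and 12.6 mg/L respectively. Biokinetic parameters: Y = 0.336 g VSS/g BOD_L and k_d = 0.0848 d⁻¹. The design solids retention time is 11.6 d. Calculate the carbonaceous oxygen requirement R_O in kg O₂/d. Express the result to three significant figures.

Y_obs = Y / (1 + k_d θ_c) = 0.336 / (1 + 0.0848 × 11.6) = 0.336 / 1.984 = 0.1694.
Q·(S₀ − S) = 1610 × (229 − 12.6) × 10⁻³ = 348.4 kg/d removed.
Net sludge production P_X = 0.1694 × 348.4 = 59.01 kg VSS/d.
Carbonaceous O₂ demand = substrate oxidised − cell-mass equivalent = 348.4 − 1.42 × 59.01 = 264.6 kg O₂/d.

R_O ≈ 265 kg O₂/d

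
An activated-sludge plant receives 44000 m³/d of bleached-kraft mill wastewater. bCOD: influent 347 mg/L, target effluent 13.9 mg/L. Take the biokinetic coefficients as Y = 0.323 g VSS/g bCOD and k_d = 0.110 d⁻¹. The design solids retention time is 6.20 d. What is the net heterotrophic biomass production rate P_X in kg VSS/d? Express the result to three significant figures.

Y_obs = Y / (1 + k_d θ_c) = 0.323 / (1 + 0.110 × 6.20) = 0.323 / 1.682 = 0.1920.
Mass of bCOD removed per day: Q(S₀ − S) = 44000 × 333.1 g/m³ = 14656 kg/d.
Biomass produced: P_X = Y_obs·Q·ΔS = 0.1920 × 14656 ≈ 2815 kg VSS/d.

P_X ≈ 2810 kg VSS/d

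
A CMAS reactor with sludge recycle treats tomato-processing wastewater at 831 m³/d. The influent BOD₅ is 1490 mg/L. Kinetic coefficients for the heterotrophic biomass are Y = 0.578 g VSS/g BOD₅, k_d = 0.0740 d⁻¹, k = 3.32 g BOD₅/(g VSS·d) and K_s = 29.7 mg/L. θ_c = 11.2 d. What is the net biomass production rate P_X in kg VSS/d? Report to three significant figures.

From the Monod/SRT balance for a CMAS, S = K_s·(1+k_d θ_c)/[θ_c·(Y k − k_d) − 1] = 29.7 × (1 + 0.0740 × 11.2) / [11.2 × (0.578 × 3.32 − 0.0740) − 1] = 54.32 / 19.66 = 2.762 mg/L.
The observed yield is Y_obs = Y/(1 + k_d·θ_c) = 0.578 / (1 + 0.0740 × 11.2) = 0.578 / 1.829 = 0.3161 g VSS per g BOD₅ removed.
ΔS = 1490 − 2.76 = 1487 mg/L, so the substrate removal rate is 831 × 1487/1000 = 1236 kg BOD₅/d.
Net biomass production P_X = Y_obs × Q·(S₀ − S) = 0.3161 × 1236 = 390.6 kg VSS/d.

P_X ≈ 391 kg VSS/d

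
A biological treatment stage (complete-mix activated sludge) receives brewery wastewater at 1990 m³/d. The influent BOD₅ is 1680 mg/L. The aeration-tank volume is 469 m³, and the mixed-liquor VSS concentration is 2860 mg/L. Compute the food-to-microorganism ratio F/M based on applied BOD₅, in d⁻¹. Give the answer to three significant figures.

F/M = Q·S₀ / (V·X) = 1990 × 1680 / (469.0 × 2860) = 2.492 g BOD₅·(g VSS·d)⁻¹.

F/M ≈ 2.49 d⁻¹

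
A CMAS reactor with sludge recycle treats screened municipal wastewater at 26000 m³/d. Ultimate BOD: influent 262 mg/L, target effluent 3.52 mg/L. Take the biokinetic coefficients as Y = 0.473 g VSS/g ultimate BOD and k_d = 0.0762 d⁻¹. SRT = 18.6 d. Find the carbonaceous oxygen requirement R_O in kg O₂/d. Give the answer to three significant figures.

R_O ≈ 4850 kg O₂/d

Observed yield with endogenous decay: Y_obs = Y / (1 + k_d·θ_c) = 0.473 / (1 + 0.0762 × 18.6) = 0.473 / 2.417 = 0.1957 g VSS/g ultimate BOD.
Substrate removed = Q·(S₀ − S) = 26000 m³/d × (262 − 3.52) g/m³ = 6.72×10^6 g/d = 6720 kg/d.
Net sludge production P_X = 0.1957 × 6720 = 1315 kg VSS/d.
R_O = Q·ΔS − 1.42 P_X = 6720 − 1867 = 4853 kg O₂/d.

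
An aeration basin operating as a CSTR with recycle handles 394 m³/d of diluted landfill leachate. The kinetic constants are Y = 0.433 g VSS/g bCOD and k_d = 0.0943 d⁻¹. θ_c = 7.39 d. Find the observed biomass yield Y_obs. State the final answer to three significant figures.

Y_obs ≈ 0.255 g VSS/g bCOD

Correct the yield for decay: Y_obs = Y/(1 + k_d θ_c) = 0.433 / (1 + 0.0943 × 7.39) = 0.433 / 1.697 = 0.2552.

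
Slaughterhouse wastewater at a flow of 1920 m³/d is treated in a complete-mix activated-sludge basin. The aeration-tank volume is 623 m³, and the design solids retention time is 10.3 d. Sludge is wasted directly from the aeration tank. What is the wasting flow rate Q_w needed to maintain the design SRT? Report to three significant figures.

Q_w ≈ 60.5 m³/d

With mixed-liquor wasting, θ_c = V/Q_w, so Q_w = V/θ_c = 623.0/10.3 = 60.49 m³/d.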